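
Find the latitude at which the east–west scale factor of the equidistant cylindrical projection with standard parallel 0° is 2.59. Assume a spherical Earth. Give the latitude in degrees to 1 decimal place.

Plate carrée: h = 1, k = sec φ along parallels.
sec φ = 2.59  ⇒  cos φ = 0.3861  ⇒  φ ≈ 67.3°.

67.3°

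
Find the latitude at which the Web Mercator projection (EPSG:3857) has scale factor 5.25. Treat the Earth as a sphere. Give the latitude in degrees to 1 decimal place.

79.0°

Mercator scale is k = sec φ = 1/cos φ.
1/cos φ = 5.25  ⇒  cos φ = 0.1905  ⇒  φ = arccos(0.1905) ≈ 79.0°.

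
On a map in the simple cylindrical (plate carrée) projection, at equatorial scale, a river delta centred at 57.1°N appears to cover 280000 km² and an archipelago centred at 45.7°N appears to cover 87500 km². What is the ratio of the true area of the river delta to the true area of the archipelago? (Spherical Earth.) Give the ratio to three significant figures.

2.49

On the plate carrée, areal scale = h·k = 1 × sec φ, so true area = apparent × cos φ.
True area of river delta: 280000 × cos(57.1°) = 280000 × 0.5432 = 152100 km².
True area of archipelago: 87500 × cos(45.7°) = 87500 × 0.6984 = 61110 km².
Ratio = 152100 / 61110 ≈ 2.49.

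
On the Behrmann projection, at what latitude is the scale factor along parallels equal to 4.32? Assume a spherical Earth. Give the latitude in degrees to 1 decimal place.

The Behrmann projection is cylindrical equal-area with φ₀ = 30°. Cylindrical equal-area (φ₀ = 30°): h = cos φ / cos 30° along meridians, k = cos 30° / cos φ along parallels; h·k = 1.
k = cos φ₀ / cos φ = 4.32  ⇒  cos φ = cos 30° / 4.32 = 0.2005.
φ = arccos(0.2005) ≈ 78.4°.

78.4°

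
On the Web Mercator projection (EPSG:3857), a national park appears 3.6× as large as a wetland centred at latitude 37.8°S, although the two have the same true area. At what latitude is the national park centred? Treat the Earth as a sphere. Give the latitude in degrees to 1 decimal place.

65.4°

For equal true areas on Mercator, apparent areas scale as sec²φ, so the ratio is cos²φ₂ / cos²φ₁.
cos²φ₂ / cos²φ₁ = 3.6  ⇒  cos φ₁ = cos 37.8° / √3.6 = 0.7902/1.897 = 0.4164.
φ₁ = arccos(0.4164) ≈ 65.4°.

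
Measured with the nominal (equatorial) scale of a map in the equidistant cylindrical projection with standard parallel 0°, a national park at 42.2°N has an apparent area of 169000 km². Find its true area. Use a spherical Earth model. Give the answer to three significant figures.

125000 km²

For the equirectangular projection with φ₀ = 0 (plate carrée), h = 1 along meridians and k = sec φ along parallels.
Areal scale = h·k = 1 × sec φ; at 42.2°, h = 1.000, k = 1.350, so h·k = 1.350.
True area = apparent / (areal scale) = 169000 / 1.350 ≈ 125000 km².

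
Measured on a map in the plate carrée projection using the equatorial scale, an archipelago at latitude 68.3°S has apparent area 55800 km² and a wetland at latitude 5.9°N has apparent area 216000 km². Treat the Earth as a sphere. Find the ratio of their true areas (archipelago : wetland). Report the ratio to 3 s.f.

On the plate carrée, areal scale = h·k = 1 × sec φ, so true area = apparent × cos φ.
True area of archipelago: 55800 × cos(68.3°) = 55800 × 0.3697 = 20630 km².
True area of wetland: 216000 × cos(5.9°) = 216000 × 0.9947 = 214900 km².
Ratio = 20630 / 214900 ≈ 0.0960.

0.0960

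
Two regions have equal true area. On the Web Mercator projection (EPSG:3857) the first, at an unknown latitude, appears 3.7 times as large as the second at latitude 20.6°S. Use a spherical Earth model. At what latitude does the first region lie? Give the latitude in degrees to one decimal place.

60.9°

For equal true areas on Mercator, apparent areas scale as sec²φ, so the ratio is cos²φ₂ / cos²φ₁.
cos²φ₂ / cos²φ₁ = 3.7  ⇒  cos φ₁ = cos 20.6° / √3.7 = 0.9361/1.924 = 0.4866.
φ₁ = arccos(0.4866) ≈ 60.9°.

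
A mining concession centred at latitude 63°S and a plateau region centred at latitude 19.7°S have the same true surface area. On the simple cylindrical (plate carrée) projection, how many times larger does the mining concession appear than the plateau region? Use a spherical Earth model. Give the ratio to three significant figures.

In the plate carrée (x = Rλ, y = Rφ), meridians are true-scale (h = 1) and parallels are stretched by k = sec φ.
Areal scale at 63°: h·k = 1.000 × 2.203 = 2.203.
Areal scale at 19.7°: h·k = 1.000 × 1.062 = 1.062.
Ratio = 2.203/1.062 ≈ 2.07.

2.07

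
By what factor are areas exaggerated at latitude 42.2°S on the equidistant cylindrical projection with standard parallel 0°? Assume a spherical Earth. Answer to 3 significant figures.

Plate carrée maps x = Rλ, y = Rφ. The meridian scale is h = 1 and the parallel scale is k = 1/cos φ = sec φ.
Areal scale = h·k = 1 × sec φ; at 42.2°, h = 1.000, k = 1.350, so h·k = 1.350.

1.35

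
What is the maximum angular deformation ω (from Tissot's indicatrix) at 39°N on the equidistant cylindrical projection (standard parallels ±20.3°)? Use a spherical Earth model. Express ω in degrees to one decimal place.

10.8°

With standard parallel φ₀ = 20.3°, the equirectangular projection gives x = Rλ cos φ₀, y = Rφ, so h = 1 and k = cos 20.3° / cos φ.
At 39°: h = 1.000, k = 1.207; principal scales a = 1.207, b = 1.000.
sin(ω/2) = (a − b)/(a + b) = 0.2068/2.207 = 0.09373, so ω = 2 arcsin(0.09373) ≈ 10.8°.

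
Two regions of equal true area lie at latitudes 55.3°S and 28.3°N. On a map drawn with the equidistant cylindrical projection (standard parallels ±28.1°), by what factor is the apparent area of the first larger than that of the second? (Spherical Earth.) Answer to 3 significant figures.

The equidistant cylindrical projection with φ₀ = 28.1° has h = 1 (meridians true) and k = cos φ₀ / cos φ along parallels.
Areal scale at 55.3°: h·k = 1.000 × 1.550 = 1.550.
Areal scale at 28.3°: h·k = 1.000 × 1.002 = 1.002.
Ratio = 1.550/1.002 ≈ 1.55.

1.55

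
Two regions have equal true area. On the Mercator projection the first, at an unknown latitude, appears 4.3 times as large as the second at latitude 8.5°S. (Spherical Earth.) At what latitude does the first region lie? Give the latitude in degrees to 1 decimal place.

61.5°

On Mercator, (apparent₁)/(apparent₂) = sec²φ₁ / sec²φ₂ when true areas are equal.
cos²φ₂ / cos²φ₁ = 4.3  ⇒  cos φ₁ = cos 8.5° / √4.3 = 0.9890/2.074 = 0.4769.
φ₁ = arccos(0.4769) ≈ 61.5°.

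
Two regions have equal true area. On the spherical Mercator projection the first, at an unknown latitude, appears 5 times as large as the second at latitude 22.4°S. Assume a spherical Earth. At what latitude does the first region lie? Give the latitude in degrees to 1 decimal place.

65.6°

Mercator areal scale is sec²φ, so apparent-area ratio = sec²φ₁ / sec²φ₂ = cos²φ₂ / cos²φ₁.
cos²φ₂ / cos²φ₁ = 5  ⇒  cos φ₁ = cos 22.4° / √5 = 0.9245/2.236 = 0.4135.
φ₁ = arccos(0.4135) ≈ 65.6°.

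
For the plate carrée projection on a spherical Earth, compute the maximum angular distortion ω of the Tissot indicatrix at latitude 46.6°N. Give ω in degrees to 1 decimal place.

21.4°

In the plate carrée (x = Rλ, y = Rφ), meridians are true-scale (h = 1) and parallels are stretched by k = sec φ.
At 46.6°: h = 1.000, k = 1.455; principal scales a = 1.455, b = 1.000.
sin(ω/2) = (a − b)/(a + b) = 0.4554/2.455 = 0.1855, so ω = 2 arcsin(0.1855) ≈ 21.4°.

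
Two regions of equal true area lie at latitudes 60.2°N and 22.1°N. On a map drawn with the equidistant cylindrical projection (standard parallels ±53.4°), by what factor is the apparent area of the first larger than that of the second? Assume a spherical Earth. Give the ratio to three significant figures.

1.86

The equidistant cylindrical projection with φ₀ = 53.4° has h = 1 (meridians true) and k = cos φ₀ / cos φ along parallels.
Areal scale at 60.2°: h·k = 1.000 × 1.200 = 1.200.
Areal scale at 22.1°: h·k = 1.000 × 0.6435 = 0.6435.
Ratio = 1.200/0.6435 ≈ 1.86.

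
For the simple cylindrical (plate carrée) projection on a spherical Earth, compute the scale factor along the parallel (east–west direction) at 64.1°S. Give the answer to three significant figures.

For the equirectangular projection with φ₀ = 0 (plate carrée), h = 1 along meridians and k = sec φ along parallels.
k = 1/cos 64.1° = 1/0.4368 = 2.289.

2.29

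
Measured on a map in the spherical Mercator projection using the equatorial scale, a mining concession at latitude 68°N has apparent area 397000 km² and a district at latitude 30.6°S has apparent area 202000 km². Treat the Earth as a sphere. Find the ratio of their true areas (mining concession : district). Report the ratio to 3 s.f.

0.372

On Mercator the areal scale is sec²φ, so true area = apparent × cos²φ.
True area of mining concession: 397000 × cos²(68°) = 397000 × 0.1403 = 55710 km².
True area of district: 202000 × cos²(30.6°) = 202000 × 0.7409 = 149700 km².
Ratio = 55710 / 149700 ≈ 0.372.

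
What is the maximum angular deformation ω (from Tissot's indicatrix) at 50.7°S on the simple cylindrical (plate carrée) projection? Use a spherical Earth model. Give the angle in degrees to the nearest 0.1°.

For the equirectangular projection with φ₀ = 0 (plate carrée), h = 1 along meridians and k = sec φ along parallels.
At 50.7°: h = 1.000, k = 1.579; principal scales a = 1.579, b = 1.000.
sin(ω/2) = (a − b)/(a + b) = 0.5788/2.579 = 0.2245, so ω = 2 arcsin(0.2245) ≈ 25.9°.

25.9°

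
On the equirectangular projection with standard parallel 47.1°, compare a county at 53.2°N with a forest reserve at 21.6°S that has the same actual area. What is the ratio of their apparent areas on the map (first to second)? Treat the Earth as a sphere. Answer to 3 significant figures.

With standard parallel φ₀ = 47.1°, the equirectangular projection gives x = Rλ cos φ₀, y = Rφ, so h = 1 and k = cos 47.1° / cos φ.
Areal scale at 53.2°: h·k = 1.000 × 1.136 = 1.136.
Areal scale at 21.6°: h·k = 1.000 × 0.7321 = 0.7321.
Ratio = 1.136/0.7321 ≈ 1.55.

1.55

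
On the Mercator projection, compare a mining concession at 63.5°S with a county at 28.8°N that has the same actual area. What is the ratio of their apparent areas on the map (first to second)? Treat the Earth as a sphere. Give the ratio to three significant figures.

Mercator is conformal with k = sec φ, so areal scale = k² = sec²φ.
At 63.5°: sec²(63.5°) = 1/0.4462² = 5.023.
At 28.8°: sec²(28.8°) = 1/0.8763² = 1.302.
Ratio = 5.023/1.302 = cos²(28.8°)/cos²(63.5°) ≈ 3.86.

3.86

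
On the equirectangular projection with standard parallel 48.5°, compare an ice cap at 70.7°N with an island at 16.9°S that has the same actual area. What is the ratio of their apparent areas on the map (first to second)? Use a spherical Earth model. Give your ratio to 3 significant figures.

2.89

The equidistant cylindrical projection with φ₀ = 48.5° has h = 1 (meridians true) and k = cos φ₀ / cos φ along parallels.
Areal scale at 70.7°: h·k = 1.000 × 2.005 = 2.005.
Areal scale at 16.9°: h·k = 1.000 × 0.6925 = 0.6925.
Ratio = 2.005/0.6925 ≈ 2.89.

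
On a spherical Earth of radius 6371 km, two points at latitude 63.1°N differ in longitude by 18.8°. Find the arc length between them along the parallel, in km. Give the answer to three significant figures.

Arc length along a parallel = R cos φ · Δλ (with Δλ in radians).
= 6371 × cos 63.1° × (18.8° × π/180) = 6371 × 0.4524 × 0.3281 ≈ 946 km.

946 km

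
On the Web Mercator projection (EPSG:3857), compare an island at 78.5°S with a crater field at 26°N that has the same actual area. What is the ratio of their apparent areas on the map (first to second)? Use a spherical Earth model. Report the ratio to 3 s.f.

Mercator is conformal with k = sec φ, so areal scale = k² = sec²φ.
At 78.5°: sec²(78.5°) = 1/0.1994² = 25.16.
At 26°: sec²(26°) = 1/0.8988² = 1.238.
Ratio = 25.16/1.238 = cos²(26°)/cos²(78.5°) ≈ 20.3.

20.3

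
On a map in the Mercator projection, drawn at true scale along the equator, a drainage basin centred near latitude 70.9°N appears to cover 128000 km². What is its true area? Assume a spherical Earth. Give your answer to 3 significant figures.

13700 km²

For Mercator, h = k = sec φ (a conformal cylindrical projection has a single point scale, 1/cos φ).
Areal scale = k² = sec²φ = 1/cos²(70.9°) = 1/0.3272² = 9.340.
True area = apparent / (areal scale) = 128000 / 9.340 ≈ 13700 km².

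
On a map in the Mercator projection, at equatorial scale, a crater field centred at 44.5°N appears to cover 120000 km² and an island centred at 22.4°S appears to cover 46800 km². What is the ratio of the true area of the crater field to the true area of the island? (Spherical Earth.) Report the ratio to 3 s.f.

On Mercator the areal scale is sec²φ, so true area = apparent × cos²φ.
True area of crater field: 120000 × cos²(44.5°) = 120000 × 0.5087 = 61050 km².
True area of island: 46800 × cos²(22.4°) = 46800 × 0.8548 = 40000 km².
Ratio = 61050 / 40000 ≈ 1.53.

1.53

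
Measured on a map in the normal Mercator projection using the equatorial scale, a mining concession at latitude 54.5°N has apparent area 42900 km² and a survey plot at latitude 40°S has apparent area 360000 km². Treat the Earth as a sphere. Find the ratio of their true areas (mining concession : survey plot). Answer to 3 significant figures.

On Mercator the areal scale is sec²φ, so true area = apparent × cos²φ.
True area of mining concession: 42900 × cos²(54.5°) = 42900 × 0.3372 = 14470 km².
True area of survey plot: 360000 × cos²(40°) = 360000 × 0.5868 = 211300 km².
Ratio = 14470 / 211300 ≈ 0.0685.

0.0685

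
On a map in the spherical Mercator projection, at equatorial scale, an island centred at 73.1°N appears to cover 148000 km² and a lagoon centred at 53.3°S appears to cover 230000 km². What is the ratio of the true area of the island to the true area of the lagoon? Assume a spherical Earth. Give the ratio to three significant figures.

Since Mercator area scale is 1/cos²φ, the true area equals the apparent area multiplied by cos²φ.
True area of island: 148000 × cos²(73.1°) = 148000 × 0.08451 = 12510 km².
True area of lagoon: 230000 × cos²(53.3°) = 230000 × 0.3572 = 82150 km².
Ratio = 12510 / 82150 ≈ 0.152.

0.152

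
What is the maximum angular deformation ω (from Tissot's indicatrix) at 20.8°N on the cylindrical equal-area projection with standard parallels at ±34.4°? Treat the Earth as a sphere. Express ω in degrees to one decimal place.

14.3°

A cylindrical equal-area projection with standard parallel φ₀ has meridian scale h = cos φ / cos φ₀ and parallel scale k = cos φ₀ / cos φ (so areas are preserved, h·k = 1).
At 20.8°: h = 1.133, k = 0.8826; principal scales a = 1.133, b = 0.8826.
sin(ω/2) = (a − b)/(a + b) = 0.2503/2.016 = 0.1242, so ω = 2 arcsin(0.1242) ≈ 14.3°.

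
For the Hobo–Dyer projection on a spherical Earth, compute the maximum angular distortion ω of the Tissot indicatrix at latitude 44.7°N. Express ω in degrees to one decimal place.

Hobo–Dyer is a cylindrical equal-area projection with standard parallels at ±37.5°. For cylindrical equal-area with standard parallel φ₀, h = cos φ / cos φ₀ and k = cos φ₀ / cos φ, so h·k = 1.
At 44.7°: h = 0.8959, k = 1.116; principal scales a = 1.116, b = 0.8959.
sin(ω/2) = (a − b)/(a + b) = 0.2202/2.012 = 0.1094, so ω = 2 arcsin(0.1094) ≈ 12.6°.

12.6°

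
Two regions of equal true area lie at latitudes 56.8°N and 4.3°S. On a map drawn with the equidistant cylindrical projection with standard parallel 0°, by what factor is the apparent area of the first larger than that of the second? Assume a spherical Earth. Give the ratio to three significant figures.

1.82

For the equirectangular projection with φ₀ = 0 (plate carrée), h = 1 along meridians and k = sec φ along parallels.
Areal scale at 56.8°: h·k = 1.000 × 1.826 = 1.826.
Areal scale at 4.3°: h·k = 1.000 × 1.003 = 1.003.
Ratio = 1.826/1.003 ≈ 1.82.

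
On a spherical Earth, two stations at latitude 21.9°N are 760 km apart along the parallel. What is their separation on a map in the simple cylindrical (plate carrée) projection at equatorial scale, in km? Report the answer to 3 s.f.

For the equirectangular projection with φ₀ = 0 (plate carrée), h = 1 along meridians and k = sec φ along parallels.
Along the parallel, k = sec 21.9° = 1/0.9278 = 1.078.
Map distance = 760 × 1.078 ≈ 819 km.

819 km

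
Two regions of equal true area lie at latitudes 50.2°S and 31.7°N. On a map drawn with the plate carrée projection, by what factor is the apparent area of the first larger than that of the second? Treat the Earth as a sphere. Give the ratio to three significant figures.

1.33

Plate carrée maps x = Rλ, y = Rφ. The meridian scale is h = 1 and the parallel scale is k = 1/cos φ = sec φ.
Areal scale at 50.2°: h·k = 1.000 × 1.562 = 1.562.
Areal scale at 31.7°: h·k = 1.000 × 1.175 = 1.175.
Ratio = 1.562/1.175 ≈ 1.33.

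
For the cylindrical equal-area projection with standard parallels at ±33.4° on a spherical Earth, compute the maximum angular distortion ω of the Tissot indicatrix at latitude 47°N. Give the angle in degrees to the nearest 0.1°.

23.0°

A cylindrical equal-area projection with standard parallel φ₀ has meridian scale h = cos φ / cos φ₀ and parallel scale k = cos φ₀ / cos φ (so areas are preserved, h·k = 1).
At 47°: h = 0.8169, k = 1.224; principal scales a = 1.224, b = 0.8169.
sin(ω/2) = (a − b)/(a + b) = 0.4072/2.041 = 0.1995, so ω = 2 arcsin(0.1995) ≈ 23.0°.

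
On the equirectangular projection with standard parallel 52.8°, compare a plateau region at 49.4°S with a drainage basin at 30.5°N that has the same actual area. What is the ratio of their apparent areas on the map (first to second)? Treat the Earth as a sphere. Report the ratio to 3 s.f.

With standard parallel φ₀ = 52.8°, the equirectangular projection gives x = Rλ cos φ₀, y = Rφ, so h = 1 and k = cos 52.8° / cos φ.
Areal scale at 49.4°: h·k = 1.000 × 0.9290 = 0.9290.
Areal scale at 30.5°: h·k = 1.000 × 0.7017 = 0.7017.
Ratio = 0.9290/0.7017 ≈ 1.32.

1.32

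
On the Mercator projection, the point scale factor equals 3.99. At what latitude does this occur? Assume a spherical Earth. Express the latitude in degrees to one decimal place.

75.5°

Mercator scale is k = sec φ = 1/cos φ.
1/cos φ = 3.99  ⇒  cos φ = 0.2506  ⇒  φ = arccos(0.2506) ≈ 75.5°.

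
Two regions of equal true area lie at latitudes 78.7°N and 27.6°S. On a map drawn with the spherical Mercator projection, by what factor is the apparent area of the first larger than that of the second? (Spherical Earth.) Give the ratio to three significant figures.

20.5

Mercator is conformal with k = sec φ, so areal scale = k² = sec²φ.
At 78.7°: sec²(78.7°) = 1/0.1959² = 26.05.
At 27.6°: sec²(27.6°) = 1/0.8862² = 1.273.
Ratio = 26.05/1.273 = cos²(27.6°)/cos²(78.7°) ≈ 20.5.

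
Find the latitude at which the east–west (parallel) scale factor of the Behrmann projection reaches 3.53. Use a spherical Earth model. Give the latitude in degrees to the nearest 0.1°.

75.8°

The Behrmann projection is cylindrical equal-area with φ₀ = 30°. Cylindrical equal-area (φ₀ = 30°): h = cos φ / cos 30° along meridians, k = cos 30° / cos φ along parallels; h·k = 1.
k = cos φ₀ / cos φ = 3.53  ⇒  cos φ = cos 30° / 3.53 = 0.2453.
φ = arccos(0.2453) ≈ 75.8°.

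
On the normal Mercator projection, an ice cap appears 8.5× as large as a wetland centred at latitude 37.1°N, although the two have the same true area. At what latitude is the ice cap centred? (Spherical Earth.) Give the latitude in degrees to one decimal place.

Mercator areal scale is sec²φ, so apparent-area ratio = sec²φ₁ / sec²φ₂ = cos²φ₂ / cos²φ₁.
cos²φ₂ / cos²φ₁ = 8.5  ⇒  cos φ₁ = cos 37.1° / √8.5 = 0.7976/2.915 = 0.2736.
φ₁ = arccos(0.2736) ≈ 74.1°.

74.1°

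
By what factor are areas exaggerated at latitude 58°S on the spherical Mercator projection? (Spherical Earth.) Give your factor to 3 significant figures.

3.56

The Mercator projection is conformal; its linear scale factor is the same in every direction and equals sec φ = 1/cos φ.
Areal scale = k² = sec²φ = 1/cos²(58°) = 1/0.5299² = 3.561.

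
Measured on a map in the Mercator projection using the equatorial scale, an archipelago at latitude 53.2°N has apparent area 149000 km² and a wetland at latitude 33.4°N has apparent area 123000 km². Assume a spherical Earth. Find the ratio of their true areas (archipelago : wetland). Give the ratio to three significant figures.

On Mercator the areal scale is sec²φ, so true area = apparent × cos²φ.
True area of archipelago: 149000 × cos²(53.2°) = 149000 × 0.3588 = 53470 km².
True area of wetland: 123000 × cos²(33.4°) = 123000 × 0.6970 = 85730 km².
Ratio = 53470 / 85730 ≈ 0.624.

0.624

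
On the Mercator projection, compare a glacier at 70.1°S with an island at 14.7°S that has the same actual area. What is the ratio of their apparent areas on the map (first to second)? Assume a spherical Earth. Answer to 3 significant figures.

8.08

Mercator is conformal with k = sec φ, so areal scale = k² = sec²φ.
At 70.1°: sec²(70.1°) = 1/0.3404² = 8.631.
At 14.7°: sec²(14.7°) = 1/0.9673² = 1.069.
Ratio = 8.631/1.069 = cos²(14.7°)/cos²(70.1°) ≈ 8.08.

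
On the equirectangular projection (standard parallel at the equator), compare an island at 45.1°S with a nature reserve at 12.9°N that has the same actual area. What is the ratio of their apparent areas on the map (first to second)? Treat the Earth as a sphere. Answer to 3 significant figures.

Plate carrée maps x = Rλ, y = Rφ. The meridian scale is h = 1 and the parallel scale is k = 1/cos φ = sec φ.
Areal scale at 45.1°: h·k = 1.000 × 1.417 = 1.417.
Areal scale at 12.9°: h·k = 1.000 × 1.026 = 1.026.
Ratio = 1.417/1.026 ≈ 1.38.

1.38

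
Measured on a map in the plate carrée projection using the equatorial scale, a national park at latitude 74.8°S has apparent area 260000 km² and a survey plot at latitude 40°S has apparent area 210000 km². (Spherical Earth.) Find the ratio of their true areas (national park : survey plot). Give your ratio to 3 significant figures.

On the plate carrée, areal scale = h·k = 1 × sec φ, so true area = apparent × cos φ.
True area of national park: 260000 × cos(74.8°) = 260000 × 0.2622 = 68170 km².
True area of survey plot: 210000 × cos(40°) = 210000 × 0.7660 = 160900 km².
Ratio = 68170 / 160900 ≈ 0.424.

0.424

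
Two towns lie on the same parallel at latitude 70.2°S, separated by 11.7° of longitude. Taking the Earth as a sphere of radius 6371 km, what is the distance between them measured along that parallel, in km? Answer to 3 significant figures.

441 km

Arc length along a parallel = R cos φ · Δλ (with Δλ in radians).
= 6371 × cos 70.2° × (11.7° × π/180) = 6371 × 0.3387 × 0.2042 ≈ 441 km.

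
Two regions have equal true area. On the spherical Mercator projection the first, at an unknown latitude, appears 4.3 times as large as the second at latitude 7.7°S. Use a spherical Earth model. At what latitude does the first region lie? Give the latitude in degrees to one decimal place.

61.5°

On Mercator, (apparent₁)/(apparent₂) = sec²φ₁ / sec²φ₂ when true areas are equal.
cos²φ₂ / cos²φ₁ = 4.3  ⇒  cos φ₁ = cos 7.7° / √4.3 = 0.9910/2.074 = 0.4779.
φ₁ = arccos(0.4779) ≈ 61.5°.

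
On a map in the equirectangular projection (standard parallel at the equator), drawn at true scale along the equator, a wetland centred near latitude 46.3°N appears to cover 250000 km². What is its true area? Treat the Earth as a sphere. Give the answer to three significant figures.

Plate carrée maps x = Rλ, y = Rφ. The meridian scale is h = 1 and the parallel scale is k = 1/cos φ = sec φ.
Areal scale = h·k = 1 × sec φ; at 46.3°, h = 1.000, k = 1.447, so h·k = 1.447.
True area = apparent / (areal scale) = 250000 / 1.447 ≈ 173000 km².

173000 km²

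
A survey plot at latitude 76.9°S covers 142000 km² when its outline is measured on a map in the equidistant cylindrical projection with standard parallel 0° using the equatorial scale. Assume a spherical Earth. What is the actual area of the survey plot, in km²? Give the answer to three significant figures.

Plate carrée maps x = Rλ, y = Rφ. The meridian scale is h = 1 and the parallel scale is k = 1/cos φ = sec φ.
Areal scale = h·k = 1 × sec φ; at 76.9°, h = 1.000, k = 4.412, so h·k = 4.412.
True area = apparent / (areal scale) = 142000 / 4.412 ≈ 32200 km².

32200 km²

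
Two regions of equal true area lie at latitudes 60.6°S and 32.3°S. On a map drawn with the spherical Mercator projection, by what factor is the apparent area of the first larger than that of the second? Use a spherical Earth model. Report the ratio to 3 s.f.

2.96

On Mercator, area is exaggerated by sec²φ = 1/cos²φ.
At 60.6°: sec²(60.6°) = 1/0.4909² = 4.150.
At 32.3°: sec²(32.3°) = 1/0.8453² = 1.400.
Ratio = 4.150/1.400 = cos²(32.3°)/cos²(60.6°) ≈ 2.96.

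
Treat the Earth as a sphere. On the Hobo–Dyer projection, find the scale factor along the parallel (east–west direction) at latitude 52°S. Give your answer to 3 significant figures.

1.29

Hobo–Dyer is a cylindrical equal-area projection with standard parallels at ±37.5°. A cylindrical equal-area projection with standard parallel φ₀ has meridian scale h = cos φ / cos φ₀ and parallel scale k = cos φ₀ / cos φ (so areas are preserved, h·k = 1).
k = cos 37.5° / cos 52° = 0.7934/0.6157 = 1.289.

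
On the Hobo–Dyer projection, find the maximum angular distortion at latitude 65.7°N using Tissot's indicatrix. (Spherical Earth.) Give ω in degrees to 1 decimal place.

The Hobo–Dyer projection is cylindrical equal-area with φ₀ = 37.5°. Cylindrical equal-area (φ₀ = 37.5°): h = cos φ / cos 37.5° along meridians, k = cos 37.5° / cos φ along parallels; h·k = 1.
At 65.7°: h = 0.5187, k = 1.928; principal scales a = 1.928, b = 0.5187.
sin(ω/2) = (a − b)/(a + b) = 1.409/2.447 = 0.5760, so ω = 2 arcsin(0.5760) ≈ 70.3°.

70.3°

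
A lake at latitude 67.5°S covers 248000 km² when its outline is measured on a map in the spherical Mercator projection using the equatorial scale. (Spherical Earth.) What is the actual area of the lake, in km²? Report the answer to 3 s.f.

36300 km²

The Mercator projection is conformal; its linear scale factor is the same in every direction and equals sec φ = 1/cos φ.
Areal scale = k² = sec²φ = 1/cos²(67.5°) = 1/0.3827² = 6.828.
True area = apparent / (areal scale) = 248000 / 6.828 ≈ 36300 km².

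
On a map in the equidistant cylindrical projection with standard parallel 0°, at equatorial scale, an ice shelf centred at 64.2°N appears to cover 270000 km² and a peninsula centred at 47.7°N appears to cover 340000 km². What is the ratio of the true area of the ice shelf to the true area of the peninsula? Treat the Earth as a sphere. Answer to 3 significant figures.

Plate carrée has h = 1 and k = sec φ, giving areal scale sec φ; true area = (apparent area) · cos φ.
True area of ice shelf: 270000 × cos(64.2°) = 270000 × 0.4352 = 117500 km².
True area of peninsula: 340000 × cos(47.7°) = 340000 × 0.6730 = 228800 km².
Ratio = 117500 / 228800 ≈ 0.514.

0.514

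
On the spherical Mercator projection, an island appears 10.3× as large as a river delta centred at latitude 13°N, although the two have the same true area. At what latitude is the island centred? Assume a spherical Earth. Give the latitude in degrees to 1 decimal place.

72.3°

For equal true areas on Mercator, apparent areas scale as sec²φ, so the ratio is cos²φ₂ / cos²φ₁.
cos²φ₂ / cos²φ₁ = 10.3  ⇒  cos φ₁ = cos 13° / √10.3 = 0.9744/3.209 = 0.3036.
φ₁ = arccos(0.3036) ≈ 72.3°.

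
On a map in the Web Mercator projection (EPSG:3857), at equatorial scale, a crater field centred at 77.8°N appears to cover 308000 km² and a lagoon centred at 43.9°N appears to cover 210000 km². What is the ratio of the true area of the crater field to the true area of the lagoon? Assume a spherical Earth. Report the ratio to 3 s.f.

0.126

Since Mercator area scale is 1/cos²φ, the true area equals the apparent area multiplied by cos²φ.
True area of crater field: 308000 × cos²(77.8°) = 308000 × 0.04466 = 13750 km².
True area of lagoon: 210000 × cos²(43.9°) = 210000 × 0.5192 = 109000 km².
Ratio = 13750 / 109000 ≈ 0.126.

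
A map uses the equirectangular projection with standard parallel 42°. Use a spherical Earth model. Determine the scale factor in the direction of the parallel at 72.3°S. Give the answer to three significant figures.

The equidistant cylindrical projection with φ₀ = 42° has h = 1 (meridians true) and k = cos φ₀ / cos φ along parallels.
k = cos 42° / cos 72.3° = 0.7431/0.3040 = 2.444.

2.44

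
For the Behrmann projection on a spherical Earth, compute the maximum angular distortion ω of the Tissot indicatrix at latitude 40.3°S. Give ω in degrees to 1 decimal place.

Behrmann is a cylindrical equal-area projection with standard parallels at ±30°. Cylindrical equal-area (φ₀ = 30°): h = cos φ / cos 30° along meridians, k = cos 30° / cos φ along parallels; h·k = 1.
At 40.3°: h = 0.8807, k = 1.136; principal scales a = 1.136, b = 0.8807.
sin(ω/2) = (a − b)/(a + b) = 0.2549/2.016 = 0.1264, so ω = 2 arcsin(0.1264) ≈ 14.5°.

14.5°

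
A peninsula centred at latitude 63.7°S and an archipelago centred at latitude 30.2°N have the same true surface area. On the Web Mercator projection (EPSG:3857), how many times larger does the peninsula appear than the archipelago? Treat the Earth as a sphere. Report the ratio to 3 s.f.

Mercator is conformal with k = sec φ, so areal scale = k² = sec²φ.
At 63.7°: sec²(63.7°) = 1/0.4431² = 5.094.
At 30.2°: sec²(30.2°) = 1/0.8643² = 1.339.
Ratio = 5.094/1.339 = cos²(30.2°)/cos²(63.7°) ≈ 3.81.

3.81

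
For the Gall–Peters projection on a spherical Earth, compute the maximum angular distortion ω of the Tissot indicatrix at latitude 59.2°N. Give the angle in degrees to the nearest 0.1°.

36.4°

The Gall–Peters projection is cylindrical equal-area with φ₀ = 45°. A cylindrical equal-area projection with standard parallel φ₀ has meridian scale h = cos φ / cos φ₀ and parallel scale k = cos φ₀ / cos φ (so areas are preserved, h·k = 1).
At 59.2°: h = 0.7241, k = 1.381; principal scales a = 1.381, b = 0.7241.
sin(ω/2) = (a − b)/(a + b) = 0.6568/2.105 = 0.3120, so ω = 2 arcsin(0.3120) ≈ 36.4°.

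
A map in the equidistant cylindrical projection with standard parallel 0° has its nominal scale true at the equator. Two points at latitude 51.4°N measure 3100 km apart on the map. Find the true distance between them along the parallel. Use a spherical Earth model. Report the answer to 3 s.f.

Plate carrée maps x = Rλ, y = Rφ. The meridian scale is h = 1 and the parallel scale is k = 1/cos φ = sec φ.
Along the parallel at 51.4°, map distances are exaggerated by k = sec 51.4° = 1.603.
True distance = 3100 / 1.603 = 3100 × cos 51.4° ≈ 1930 km.

1930 km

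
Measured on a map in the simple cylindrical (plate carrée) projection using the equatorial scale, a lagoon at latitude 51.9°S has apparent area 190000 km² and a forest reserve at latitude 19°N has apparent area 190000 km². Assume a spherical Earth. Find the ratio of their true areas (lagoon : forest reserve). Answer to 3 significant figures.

On the plate carrée, areal scale = h·k = 1 × sec φ, so true area = apparent × cos φ.
True area of lagoon: 190000 × cos(51.9°) = 190000 × 0.6170 = 117200 km².
True area of forest reserve: 190000 × cos(19°) = 190000 × 0.9455 = 179600 km².
Ratio = 117200 / 179600 ≈ 0.653.

0.653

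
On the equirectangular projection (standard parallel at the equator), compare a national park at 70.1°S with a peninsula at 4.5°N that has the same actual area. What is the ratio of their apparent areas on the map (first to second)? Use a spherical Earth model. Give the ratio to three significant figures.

For the equirectangular projection with φ₀ = 0 (plate carrée), h = 1 along meridians and k = sec φ along parallels.
Areal scale at 70.1°: h·k = 1.000 × 2.938 = 2.938.
Areal scale at 4.5°: h·k = 1.000 × 1.003 = 1.003.
Ratio = 2.938/1.003 ≈ 2.93.

2.93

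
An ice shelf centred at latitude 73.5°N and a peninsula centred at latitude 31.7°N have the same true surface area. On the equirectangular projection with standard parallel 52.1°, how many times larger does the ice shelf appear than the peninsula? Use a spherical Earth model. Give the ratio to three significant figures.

With standard parallel φ₀ = 52.1°, the equirectangular projection gives x = Rλ cos φ₀, y = Rφ, so h = 1 and k = cos 52.1° / cos φ.
Areal scale at 73.5°: h·k = 1.000 × 2.163 = 2.163.
Areal scale at 31.7°: h·k = 1.000 × 0.7220 = 0.7220.
Ratio = 2.163/0.7220 ≈ 3.00.

3.00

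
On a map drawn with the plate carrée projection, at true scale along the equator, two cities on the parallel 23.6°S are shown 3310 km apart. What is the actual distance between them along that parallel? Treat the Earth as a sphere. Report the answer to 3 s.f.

3030 km

Plate carrée maps x = Rλ, y = Rφ. The meridian scale is h = 1 and the parallel scale is k = 1/cos φ = sec φ.
Along the parallel at 23.6°, map distances are exaggerated by k = sec 23.6° = 1.091.
True distance = 3310 / 1.091 = 3310 × cos 23.6° ≈ 3030 km.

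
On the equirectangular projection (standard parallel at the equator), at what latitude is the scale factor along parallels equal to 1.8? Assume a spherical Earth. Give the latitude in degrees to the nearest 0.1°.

56.3°

Plate carrée: h = 1, k = sec φ along parallels.
sec φ = 1.8  ⇒  cos φ = 0.5556  ⇒  φ ≈ 56.3°.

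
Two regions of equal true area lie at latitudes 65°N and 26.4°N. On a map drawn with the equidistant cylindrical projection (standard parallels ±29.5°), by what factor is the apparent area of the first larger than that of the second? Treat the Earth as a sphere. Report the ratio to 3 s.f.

The equidistant cylindrical projection with φ₀ = 29.5° has h = 1 (meridians true) and k = cos φ₀ / cos φ along parallels.
Areal scale at 65°: h·k = 1.000 × 2.059 = 2.059.
Areal scale at 26.4°: h·k = 1.000 × 0.9717 = 0.9717.
Ratio = 2.059/0.9717 ≈ 2.12.

2.12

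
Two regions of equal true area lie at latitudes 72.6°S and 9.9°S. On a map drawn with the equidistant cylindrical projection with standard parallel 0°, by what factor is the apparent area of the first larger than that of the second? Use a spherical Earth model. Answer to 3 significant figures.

3.29

For the equirectangular projection with φ₀ = 0 (plate carrée), h = 1 along meridians and k = sec φ along parallels.
Areal scale at 72.6°: h·k = 1.000 × 3.344 = 3.344.
Areal scale at 9.9°: h·k = 1.000 × 1.015 = 1.015.
Ratio = 3.344/1.015 ≈ 3.29.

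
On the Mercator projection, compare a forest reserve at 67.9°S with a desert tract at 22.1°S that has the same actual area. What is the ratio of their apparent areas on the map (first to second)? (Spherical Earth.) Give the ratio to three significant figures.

6.06

On Mercator, area is exaggerated by sec²φ = 1/cos²φ.
At 67.9°: sec²(67.9°) = 1/0.3762² = 7.065.
At 22.1°: sec²(22.1°) = 1/0.9265² = 1.165.
Ratio = 7.065/1.165 = cos²(22.1°)/cos²(67.9°) ≈ 6.06.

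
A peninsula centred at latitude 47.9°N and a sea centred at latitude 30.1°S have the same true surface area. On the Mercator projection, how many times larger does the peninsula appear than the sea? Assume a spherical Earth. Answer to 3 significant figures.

On Mercator, area is exaggerated by sec²φ = 1/cos²φ.
At 47.9°: sec²(47.9°) = 1/0.6704² = 2.225.
At 30.1°: sec²(30.1°) = 1/0.8652² = 1.336.
Ratio = 2.225/1.336 = cos²(30.1°)/cos²(47.9°) ≈ 1.67.

1.67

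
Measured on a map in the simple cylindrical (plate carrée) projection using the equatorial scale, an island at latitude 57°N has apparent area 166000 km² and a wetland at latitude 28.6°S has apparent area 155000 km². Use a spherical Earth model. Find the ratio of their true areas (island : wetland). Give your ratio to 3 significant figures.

0.664

Plate carrée has h = 1 and k = sec φ, giving areal scale sec φ; true area = (apparent area) · cos φ.
True area of island: 166000 × cos(57°) = 166000 × 0.5446 = 90410 km².
True area of wetland: 155000 × cos(28.6°) = 155000 × 0.8780 = 136100 km².
Ratio = 90410 / 136100 ≈ 0.664.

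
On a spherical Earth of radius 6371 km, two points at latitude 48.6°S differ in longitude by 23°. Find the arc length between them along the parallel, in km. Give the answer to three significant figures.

1690 km

Arc length along a parallel = R cos φ · Δλ (with Δλ in radians).
= 6371 × cos 48.6° × (23° × π/180) = 6371 × 0.6613 × 0.4014 ≈ 1690 km.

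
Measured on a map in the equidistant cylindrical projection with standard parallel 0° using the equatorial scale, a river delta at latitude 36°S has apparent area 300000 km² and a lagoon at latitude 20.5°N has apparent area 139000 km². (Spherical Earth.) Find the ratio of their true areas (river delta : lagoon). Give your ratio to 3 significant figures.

1.86

On the plate carrée, areal scale = h·k = 1 × sec φ, so true area = apparent × cos φ.
True area of river delta: 300000 × cos(36°) = 300000 × 0.8090 = 242700 km².
True area of lagoon: 139000 × cos(20.5°) = 139000 × 0.9367 = 130200 km².
Ratio = 242700 / 130200 ≈ 1.86.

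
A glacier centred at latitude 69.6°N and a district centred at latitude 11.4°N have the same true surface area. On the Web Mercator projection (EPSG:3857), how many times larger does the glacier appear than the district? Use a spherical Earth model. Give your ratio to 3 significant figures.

Mercator areal scale is sec²φ.
At 69.6°: sec²(69.6°) = 1/0.3486² = 8.230.
At 11.4°: sec²(11.4°) = 1/0.9803² = 1.041.
Ratio = 8.230/1.041 = cos²(11.4°)/cos²(69.6°) ≈ 7.91.

7.91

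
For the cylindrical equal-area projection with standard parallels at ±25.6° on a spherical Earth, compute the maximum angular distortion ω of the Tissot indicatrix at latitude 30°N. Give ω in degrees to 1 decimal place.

Cylindrical equal-area (φ₀ = 25.6°): h = cos φ / cos 25.6° along meridians, k = cos 25.6° / cos φ along parallels; h·k = 1.
At 30°: h = 0.9603, k = 1.041; principal scales a = 1.041, b = 0.9603.
sin(ω/2) = (a − b)/(a + b) = 0.08105/2.002 = 0.04049, so ω = 2 arcsin(0.04049) ≈ 4.6°.

4.6°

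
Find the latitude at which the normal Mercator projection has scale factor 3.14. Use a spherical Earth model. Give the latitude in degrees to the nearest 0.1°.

Mercator scale is k = sec φ = 1/cos φ.
1/cos φ = 3.14  ⇒  cos φ = 0.3185  ⇒  φ = arccos(0.3185) ≈ 71.4°.

71.4°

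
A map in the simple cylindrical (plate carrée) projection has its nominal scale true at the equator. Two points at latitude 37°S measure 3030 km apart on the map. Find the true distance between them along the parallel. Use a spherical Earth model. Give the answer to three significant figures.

2420 km

For the equirectangular projection with φ₀ = 0 (plate carrée), h = 1 along meridians and k = sec φ along parallels.
Along the parallel at 37°, map distances are exaggerated by k = sec 37° = 1.252.
True distance = 3030 / 1.252 = 3030 × cos 37° ≈ 2420 km.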